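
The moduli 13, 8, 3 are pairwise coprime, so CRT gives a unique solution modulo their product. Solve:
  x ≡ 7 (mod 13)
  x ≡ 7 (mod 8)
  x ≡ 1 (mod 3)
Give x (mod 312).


Moduli 13, 8, 3 are pairwise coprime; by CRT there is a unique solution modulo M = 13 · 8 · 3 = 312.
Solve pairwise, accumulating the modulus:
  Start with x ≡ 7 (mod 13).
  Combine with x ≡ 7 (mod 8): since gcd(13, 8) = 1, we get a unique residue mod 104.
    Write x = 7 + 13·t and substitute into x ≡ 7 (mod 8): 13·t ≡ 7 − 7 = 0 (mod 8).
    Reduce coefficients mod 8: 5·t ≡ 0 (mod 8).
    The inverse of 5 mod 8 is 5 (since 5·5 = 25 = 3·8 + 1), so t ≡ 5·0 = 0 ≡ 0 (mod 8).
    Then x = 7 + 13·0 = 7, valid modulo lcm(13, 8) = 104: x ≡ 7 (mod 104).
  Combine with x ≡ 1 (mod 3): since gcd(104, 3) = 1, we get a unique residue mod 312.
    Write x = 7 + 104·t and substitute into x ≡ 1 (mod 3): 104·t ≡ 1 − 7 = -6 (mod 3).
    Reduce coefficients mod 3: 2·t ≡ 0 (mod 3).
    The inverse of 2 mod 3 is 2 (since 2·2 = 4 = 1·3 + 1), so t ≡ 2·0 = 0 ≡ 0 (mod 3).
    Then x = 7 + 104·0 = 7, valid modulo lcm(104, 3) = 312: x ≡ 7 (mod 312).
Verify: 7 mod 13 = 7 ✓, 7 mod 8 = 7 ✓, 7 mod 3 = 1 ✓.

x ≡ 7 (mod 312).


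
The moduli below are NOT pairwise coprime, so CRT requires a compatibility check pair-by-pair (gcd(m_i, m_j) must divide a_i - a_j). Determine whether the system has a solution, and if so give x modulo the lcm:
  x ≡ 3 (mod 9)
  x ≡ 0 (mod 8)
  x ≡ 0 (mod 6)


Moduli 9, 8, 6 are not pairwise coprime, so CRT works modulo lcm(m_i) when all pairwise compatibility conditions hold.
Pairwise compatibility: gcd(m_i, m_j) must divide a_i - a_j for every pair.
Merge one congruence at a time:
  Start: x ≡ 3 (mod 9).
  Combine with x ≡ 0 (mod 8): gcd(9, 8) = 1; 0 - 3 = -3, which IS divisible by 1, so compatible.
    Write x = 3 + 9·t and substitute into x ≡ 0 (mod 8): 9·t ≡ 0 − 3 = -3 (mod 8).
    Reduce coefficients mod 8: 1·t ≡ 5 (mod 8).
    So t ≡ 5 (mod 8).
    Then x = 3 + 9·5 = 48, valid modulo lcm(9, 8) = 72: x ≡ 48 (mod 72).
  Combine with x ≡ 0 (mod 6): gcd(72, 6) = 6; 0 - 48 = -48, which IS divisible by 6, so compatible.
    Write x = 48 + 72·t and substitute into x ≡ 0 (mod 6): 72·t ≡ 0 − 48 = -48 (mod 6).
    Divide the congruence (and modulus) by g = 6: 12·t ≡ -8 (mod 1).
    Modulo 1 every t works; take t = 0.
    Then x = 48 + 72·0 = 48, valid modulo lcm(72, 6) = 72: x ≡ 48 (mod 72).
Verify: 48 mod 9 = 3, 48 mod 8 = 0, 48 mod 6 = 0.

x ≡ 48 (mod 72).


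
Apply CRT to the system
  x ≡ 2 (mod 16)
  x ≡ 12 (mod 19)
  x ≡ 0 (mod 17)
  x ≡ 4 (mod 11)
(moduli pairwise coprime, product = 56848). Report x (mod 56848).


Product of moduli M = 16 · 19 · 17 · 11 = 56848.
Merge one congruence at a time:
  Start: x ≡ 2 (mod 16).
  Combine with x ≡ 12 (mod 19); new modulus lcm = 304.
    Write x = 2 + 16·t and substitute into x ≡ 12 (mod 19): 16·t ≡ 12 − 2 = 10 (mod 19).
    The inverse of 16 mod 19 is 6 (since 16·6 = 96 = 5·19 + 1), so t ≡ 6·10 = 60 ≡ 3 (mod 19).
    Then x = 2 + 16·3 = 50, valid modulo lcm(16, 19) = 304: x ≡ 50 (mod 304).
  Combine with x ≡ 0 (mod 17); new modulus lcm = 5168.
    Write x = 50 + 304·t and substitute into x ≡ 0 (mod 17): 304·t ≡ 0 − 50 = -50 (mod 17).
    Reduce coefficients mod 17: 15·t ≡ 1 (mod 17).
    The inverse of 15 mod 17 is 8 (since 15·8 = 120 = 7·17 + 1), so t ≡ 8·1 = 8 ≡ 8 (mod 17).
    Then x = 50 + 304·8 = 2482, valid modulo lcm(304, 17) = 5168: x ≡ 2482 (mod 5168).
  Combine with x ≡ 4 (mod 11); new modulus lcm = 56848.
    Write x = 2482 + 5168·t and substitute into x ≡ 4 (mod 11): 5168·t ≡ 4 − 2482 = -2478 (mod 11).
    Reduce coefficients mod 11: 9·t ≡ 8 (mod 11).
    The inverse of 9 mod 11 is 5 (since 9·5 = 45 = 4·11 + 1), so t ≡ 5·8 = 40 ≡ 7 (mod 11).
    Then x = 2482 + 5168·7 = 38658, valid modulo lcm(5168, 11) = 56848: x ≡ 38658 (mod 56848).
Verify against each original: 38658 mod 16 = 2, 38658 mod 19 = 12, 38658 mod 17 = 0, 38658 mod 11 = 4.

x ≡ 38658 (mod 56848).


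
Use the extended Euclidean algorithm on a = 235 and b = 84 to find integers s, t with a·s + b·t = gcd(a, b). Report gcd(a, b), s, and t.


Euclidean algorithm on (235, 84) — divide until remainder is 0:
  235 = 2 · 84 + 67
  84 = 1 · 67 + 17
  67 = 3 · 17 + 16
  17 = 1 · 16 + 1
  16 = 16 · 1 + 0
gcd(235, 84) = 1.
Track Bezout coefficients alongside the remainders: start with r₀ = 235 = a·1 + b·0 (s = 1, t = 0) and r₁ = 84 = a·0 + b·1 (s = 0, t = 1); each new remainder r_{k+1} = r_{k-1} − q_k·r_k inherits s_{k+1} = s_{k-1} − q_k·s_k, t_{k+1} = t_{k-1} − q_k·t_k, so r_k = a·s_k + b·t_k at every step:
  q = 2: r = 67, s = 1 − 2·0 = 1, t = 0 − 2·1 = -2  (check: 235·1 + 84·(-2) = 67)
  q = 1: r = 17, s = 0 − 1·1 = -1, t = 1 − 1·(-2) = 3  (check: 235·(-1) + 84·3 = 17)
  q = 3: r = 16, s = 1 − 3·(-1) = 4, t = -2 − 3·3 = -11  (check: 235·4 + 84·(-11) = 16)
  q = 1: r = 1, s = -1 − 1·4 = -5, t = 3 − 1·(-11) = 14  (check: 235·(-5) + 84·14 = 1)
The row with r = 1 (the gcd) gives the Bezout coefficients s = -5, t = 14.
Result: 235 · (-5) + 84 · (14) = 1.

gcd(235, 84) = 1; s = -5, t = 14 (check: 235·(-5) + 84·14 = 1).


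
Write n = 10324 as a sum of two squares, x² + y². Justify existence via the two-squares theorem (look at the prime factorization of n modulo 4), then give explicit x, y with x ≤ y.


Step 1: Factor n = 10324 = 2^2 · 29 · 89.
Step 2: Check the mod-4 condition on each prime factor: 2 = 2 (special); 29 ≡ 1 (mod 4), exponent 1; 89 ≡ 1 (mod 4), exponent 1.
All primes ≡ 3 (mod 4) appear to even exponent (or don't appear), so by the two-squares theorem n IS expressible as a sum of two squares.
Step 3: Build a representation. Group n = k² · m with k = 2 and m = 29 · 89 = 2581 (a product of primes ≡ 1 (mod 4)); a representation of m scales to one of n via (k·x)² + (k·y)² = k²(x² + y²). Each prime p ≡ 1 (mod 4) is itself a sum of two squares; find a² by testing p − a² for a perfect square:
  29: 29 − 1² = 28, 29 − 2² = 25 = 5² ⇒ 29 = 2² + 5².
  89: 89 − 1² = 88, 89 − 2² = 85, 89 − 3² = 80, 89 − 4² = 73, 89 − 5² = 64 = 8² ⇒ 89 = 5² + 8².
  Combine using the Brahmagupta–Fibonacci identity (a² + b²)(c² + d²) = (ac − bd)² + (ad + bc)² = (ac + bd)² + (ad − bc)²:
  29 · 89 = 2581: from (2² + 5²)(5² + 8²), take (2·5 − 5·8, 2·8 + 5·5) = (10 − 40, 16 + 25) = (-30, 41); dropping signs (only squares matter) gives (30, 41); check 30² + 41² = 900 + 1681 = 2581 ✓.
  Scale by k = 2: (2·30, 2·41) = (60, 82).
Step 4: Order so x ≤ y and verify: 60² + 82² = 3600 + 6724 = 10324 = n. ✓

n = 10324 = 60² + 82² (one valid representation with x ≤ y).


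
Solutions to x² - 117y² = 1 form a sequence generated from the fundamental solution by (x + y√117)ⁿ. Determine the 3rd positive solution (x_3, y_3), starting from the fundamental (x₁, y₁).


Step 1: Find the fundamental solution (x₁, y₁) of x² - 117y² = 1.
  Expand √117 as a continued fraction. a₀ = ⌊√117⌋ = 10; iterate m_{k+1} = d_k·a_k − m_k, d_{k+1} = (117 − m_{k+1}²)/d_k, a_{k+1} = ⌊(a₀ + m_{k+1})/d_{k+1}⌋ (starting m₀ = 0, d₀ = 1), with convergents p_k = a_k·p_{k-1} + p_{k-2}, q_k = a_k·q_{k-1} + q_{k-2} (p₋₁ = 1, q₋₁ = 0):
  k = 0: a₀ = 10; p₀/q₀ = 10/1; p₀² − 117·q₀² = 100 − 117 = -17.
  k = 1: m = 10, d = 17, a = ⌊(10 + 10)/17⌋ = 1; p/q = (1·10 + 1)/(1·1 + 0) = 11/1; p² − 117·q² = 121 − 117 = 4.
  k = 2: m = 7, d = 4, a = ⌊(10 + 7)/4⌋ = 4; p/q = (4·11 + 10)/(4·1 + 1) = 54/5; p² − 117·q² = 2916 − 2925 = -9.
  k = 3: m = 9, d = 9, a = ⌊(10 + 9)/9⌋ = 2; p/q = (2·54 + 11)/(2·5 + 1) = 119/11; p² − 117·q² = 14161 − 14157 = 4.
  k = 4: m = 9, d = 4, a = ⌊(10 + 9)/4⌋ = 4; p/q = (4·119 + 54)/(4·11 + 5) = 530/49; p² − 117·q² = 280900 − 280917 = -17.
  k = 5: m = 7, d = 17, a = ⌊(10 + 7)/17⌋ = 1; p/q = (1·530 + 119)/(1·49 + 11) = 649/60; p² − 117·q² = 421201 − 421200 = 1.
  The first convergent with p² − 117·q² = 1 gives the fundamental solution (x₁, y₁) = (649, 60).
Step 2: Apply the recurrence (x_{n+1}, y_{n+1}) = (x₁x_n + 117y₁y_n, x₁y_n + y₁x_n) repeatedly.
  From (x_1, y_1) = (649, 60): x_2 = 649·649 + 117·60·60 = 842401; y_2 = 649·60 + 60·649 = 77880.
  From (x_2, y_2) = (842401, 77880): x_3 = 649·842401 + 117·60·77880 = 1093435849; y_3 = 649·77880 + 60·842401 = 101088180.
Step 3: Verify x_3² - 117·y_3² = 1195601955878350801 - 1195601955878350800 = 1 (should be 1). ✓

(x_1, y_1) = (649, 60); (x_3, y_3) = (1093435849, 101088180).


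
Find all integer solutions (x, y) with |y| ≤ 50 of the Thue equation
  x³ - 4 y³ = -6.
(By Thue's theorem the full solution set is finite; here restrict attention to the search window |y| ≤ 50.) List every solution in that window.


The equation is x³ - 4y³ = -6. For fixed y, x³ = 4·y³ − 6, so a solution requires the RHS to be a perfect cube.
Strategy: iterate y from -50 to 50, compute RHS = 4·y³ − 6, and check whether it is a (positive or negative) perfect cube.
Check small values of y:
  y = 0: RHS = -6 is not a perfect cube.
  y = 1: RHS = -2 is not a perfect cube.
  y = -1: RHS = -10 is not a perfect cube.
  y = 2: RHS = 26 is not a perfect cube.
  y = -2: RHS = -38 is not a perfect cube.
  y = 3: RHS = 102 is not a perfect cube.
  y = -3: RHS = -114 is not a perfect cube.
Continuing the search up to |y| = 50 finds no solutions either.
No (x, y) in the scanned range satisfies the equation.

No integer solutions with |y| ≤ 50.


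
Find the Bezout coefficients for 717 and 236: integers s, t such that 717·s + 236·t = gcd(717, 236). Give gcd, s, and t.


Euclidean algorithm on (717, 236) — divide until remainder is 0:
  717 = 3 · 236 + 9
  236 = 26 · 9 + 2
  9 = 4 · 2 + 1
  2 = 2 · 1 + 0
gcd(717, 236) = 1.
Track Bezout coefficients alongside the remainders: start with r₀ = 717 = a·1 + b·0 (s = 1, t = 0) and r₁ = 236 = a·0 + b·1 (s = 0, t = 1); each new remainder r_{k+1} = r_{k-1} − q_k·r_k inherits s_{k+1} = s_{k-1} − q_k·s_k, t_{k+1} = t_{k-1} − q_k·t_k, so r_k = a·s_k + b·t_k at every step:
  q = 3: r = 9, s = 1 − 3·0 = 1, t = 0 − 3·1 = -3  (check: 717·1 + 236·(-3) = 9)
  q = 26: r = 2, s = 0 − 26·1 = -26, t = 1 − 26·(-3) = 79  (check: 717·(-26) + 236·79 = 2)
  q = 4: r = 1, s = 1 − 4·(-26) = 105, t = -3 − 4·79 = -319  (check: 717·105 + 236·(-319) = 1)
The row with r = 1 (the gcd) gives the Bezout coefficients s = 105, t = -319.
Result: 717 · (105) + 236 · (-319) = 1.

gcd(717, 236) = 1; s = 105, t = -319 (check: 717·105 + 236·(-319) = 1).


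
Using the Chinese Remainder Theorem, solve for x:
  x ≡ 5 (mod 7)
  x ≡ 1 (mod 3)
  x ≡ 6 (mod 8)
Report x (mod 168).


Moduli 7, 3, 8 are pairwise coprime; by CRT there is a unique solution modulo M = 7 · 3 · 8 = 168.
Solve pairwise, accumulating the modulus:
  Start with x ≡ 5 (mod 7).
  Combine with x ≡ 1 (mod 3): since gcd(7, 3) = 1, we get a unique residue mod 21.
    Write x = 5 + 7·t and substitute into x ≡ 1 (mod 3): 7·t ≡ 1 − 5 = -4 (mod 3).
    Reduce coefficients mod 3: 1·t ≡ 2 (mod 3).
    So t ≡ 2 (mod 3).
    Then x = 5 + 7·2 = 19, valid modulo lcm(7, 3) = 21: x ≡ 19 (mod 21).
  Combine with x ≡ 6 (mod 8): since gcd(21, 8) = 1, we get a unique residue mod 168.
    Write x = 19 + 21·t and substitute into x ≡ 6 (mod 8): 21·t ≡ 6 − 19 = -13 (mod 8).
    Reduce coefficients mod 8: 5·t ≡ 3 (mod 8).
    The inverse of 5 mod 8 is 5 (since 5·5 = 25 = 3·8 + 1), so t ≡ 5·3 = 15 ≡ 7 (mod 8).
    Then x = 19 + 21·7 = 166, valid modulo lcm(21, 8) = 168: x ≡ 166 (mod 168).
Verify: 166 mod 7 = 5 ✓, 166 mod 3 = 1 ✓, 166 mod 8 = 6 ✓.

x ≡ 166 (mod 168).


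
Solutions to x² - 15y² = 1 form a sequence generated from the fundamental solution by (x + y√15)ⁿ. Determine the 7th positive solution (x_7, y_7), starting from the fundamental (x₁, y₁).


Step 1: Find the fundamental solution (x₁, y₁) of x² - 15y² = 1.
  Expand √15 as a continued fraction. a₀ = ⌊√15⌋ = 3; iterate m_{k+1} = d_k·a_k − m_k, d_{k+1} = (15 − m_{k+1}²)/d_k, a_{k+1} = ⌊(a₀ + m_{k+1})/d_{k+1}⌋ (starting m₀ = 0, d₀ = 1), with convergents p_k = a_k·p_{k-1} + p_{k-2}, q_k = a_k·q_{k-1} + q_{k-2} (p₋₁ = 1, q₋₁ = 0):
  k = 0: a₀ = 3; p₀/q₀ = 3/1; p₀² − 15·q₀² = 9 − 15 = -6.
  k = 1: m = 3, d = 6, a = ⌊(3 + 3)/6⌋ = 1; p/q = (1·3 + 1)/(1·1 + 0) = 4/1; p² − 15·q² = 16 − 15 = 1.
  The first convergent with p² − 15·q² = 1 gives the fundamental solution (x₁, y₁) = (4, 1).
Step 2: Apply the recurrence (x_{n+1}, y_{n+1}) = (x₁x_n + 15y₁y_n, x₁y_n + y₁x_n) repeatedly.
  From (x_1, y_1) = (4, 1): x_2 = 4·4 + 15·1·1 = 31; y_2 = 4·1 + 1·4 = 8.
  From (x_2, y_2) = (31, 8): x_3 = 4·31 + 15·1·8 = 244; y_3 = 4·8 + 1·31 = 63.
  From (x_3, y_3) = (244, 63): x_4 = 4·244 + 15·1·63 = 1921; y_4 = 4·63 + 1·244 = 496.
  From (x_4, y_4) = (1921, 496): x_5 = 4·1921 + 15·1·496 = 15124; y_5 = 4·496 + 1·1921 = 3905.
  From (x_5, y_5) = (15124, 3905): x_6 = 4·15124 + 15·1·3905 = 119071; y_6 = 4·3905 + 1·15124 = 30744.
  From (x_6, y_6) = (119071, 30744): x_7 = 4·119071 + 15·1·30744 = 937444; y_7 = 4·30744 + 1·119071 = 242047.
Step 3: Verify x_7² - 15·y_7² = 878801253136 - 878801253135 = 1 (should be 1). ✓

(x_1, y_1) = (4, 1); (x_7, y_7) = (937444, 242047).


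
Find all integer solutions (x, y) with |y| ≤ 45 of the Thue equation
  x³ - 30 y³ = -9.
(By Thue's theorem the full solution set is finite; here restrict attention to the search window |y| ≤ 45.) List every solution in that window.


The equation is x³ - 30y³ = -9. For fixed y, x³ = 30·y³ − 9, so a solution requires the RHS to be a perfect cube.
Strategy: iterate y from -45 to 45, compute RHS = 30·y³ − 9, and check whether it is a (positive or negative) perfect cube.
Check small values of y:
  y = 0: RHS = -9 is not a perfect cube.
  y = 1: RHS = 21 is not a perfect cube.
  y = -1: RHS = -39 is not a perfect cube.
  y = 2: RHS = 231 is not a perfect cube.
  y = -2: RHS = -249 is not a perfect cube.
  y = 3: RHS = 801 is not a perfect cube.
  y = -3: RHS = -819 is not a perfect cube.
Continuing the search up to |y| = 45 finds no solutions either.
No (x, y) in the scanned range satisfies the equation.

No integer solutions with |y| ≤ 45.


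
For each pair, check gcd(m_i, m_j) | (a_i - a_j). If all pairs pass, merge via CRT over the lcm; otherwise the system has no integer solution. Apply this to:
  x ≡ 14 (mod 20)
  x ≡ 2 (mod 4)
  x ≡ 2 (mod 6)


Moduli 20, 4, 6 are not pairwise coprime, so CRT works modulo lcm(m_i) when all pairwise compatibility conditions hold.
Pairwise compatibility: gcd(m_i, m_j) must divide a_i - a_j for every pair.
Merge one congruence at a time:
  Start: x ≡ 14 (mod 20).
  Combine with x ≡ 2 (mod 4): gcd(20, 4) = 4; 2 - 14 = -12, which IS divisible by 4, so compatible.
    Write x = 14 + 20·t and substitute into x ≡ 2 (mod 4): 20·t ≡ 2 − 14 = -12 (mod 4).
    Divide the congruence (and modulus) by g = 4: 5·t ≡ -3 (mod 1).
    Modulo 1 every t works; take t = 0.
    Then x = 14 + 20·0 = 14, valid modulo lcm(20, 4) = 20: x ≡ 14 (mod 20).
  Combine with x ≡ 2 (mod 6): gcd(20, 6) = 2; 2 - 14 = -12, which IS divisible by 2, so compatible.
    Write x = 14 + 20·t and substitute into x ≡ 2 (mod 6): 20·t ≡ 2 − 14 = -12 (mod 6).
    Divide the congruence (and modulus) by g = 2: 10·t ≡ -6 (mod 3).
    Reduce coefficients mod 3: 1·t ≡ 0 (mod 3).
    So t ≡ 0 (mod 3).
    Then x = 14 + 20·0 = 14, valid modulo lcm(20, 6) = 60: x ≡ 14 (mod 60).
Verify: 14 mod 20 = 14, 14 mod 4 = 2, 14 mod 6 = 2.

x ≡ 14 (mod 60).


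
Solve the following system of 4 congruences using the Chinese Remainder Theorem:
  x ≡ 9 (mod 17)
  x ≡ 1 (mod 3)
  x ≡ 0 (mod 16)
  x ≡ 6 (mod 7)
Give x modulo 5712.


Product of moduli M = 17 · 3 · 16 · 7 = 5712.
Merge one congruence at a time:
  Start: x ≡ 9 (mod 17).
  Combine with x ≡ 1 (mod 3); new modulus lcm = 51.
    Write x = 9 + 17·t and substitute into x ≡ 1 (mod 3): 17·t ≡ 1 − 9 = -8 (mod 3).
    Reduce coefficients mod 3: 2·t ≡ 1 (mod 3).
    The inverse of 2 mod 3 is 2 (since 2·2 = 4 = 1·3 + 1), so t ≡ 2·1 = 2 ≡ 2 (mod 3).
    Then x = 9 + 17·2 = 43, valid modulo lcm(17, 3) = 51: x ≡ 43 (mod 51).
  Combine with x ≡ 0 (mod 16); new modulus lcm = 816.
    Write x = 43 + 51·t and substitute into x ≡ 0 (mod 16): 51·t ≡ 0 − 43 = -43 (mod 16).
    Reduce coefficients mod 16: 3·t ≡ 5 (mod 16).
    The inverse of 3 mod 16 is 11 (since 3·11 = 33 = 2·16 + 1), so t ≡ 11·5 = 55 ≡ 7 (mod 16).
    Then x = 43 + 51·7 = 400, valid modulo lcm(51, 16) = 816: x ≡ 400 (mod 816).
  Combine with x ≡ 6 (mod 7); new modulus lcm = 5712.
    Write x = 400 + 816·t and substitute into x ≡ 6 (mod 7): 816·t ≡ 6 − 400 = -394 (mod 7).
    Reduce coefficients mod 7: 4·t ≡ 5 (mod 7).
    The inverse of 4 mod 7 is 2 (since 4·2 = 8 = 1·7 + 1), so t ≡ 2·5 = 10 ≡ 3 (mod 7).
    Then x = 400 + 816·3 = 2848, valid modulo lcm(816, 7) = 5712: x ≡ 2848 (mod 5712).
Verify against each original: 2848 mod 17 = 9, 2848 mod 3 = 1, 2848 mod 16 = 0, 2848 mod 7 = 6.

x ≡ 2848 (mod 5712).


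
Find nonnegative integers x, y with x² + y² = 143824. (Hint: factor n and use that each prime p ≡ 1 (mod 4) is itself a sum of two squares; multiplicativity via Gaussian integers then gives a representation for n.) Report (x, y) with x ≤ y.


Step 1: Factor n = 143824 = 2^4 · 89 · 101.
Step 2: Check the mod-4 condition on each prime factor: 2 = 2 (special); 89 ≡ 1 (mod 4), exponent 1; 101 ≡ 1 (mod 4), exponent 1.
All primes ≡ 3 (mod 4) appear to even exponent (or don't appear), so by the two-squares theorem n IS expressible as a sum of two squares.
Step 3: Build a representation. Group n = k² · m with k = 4 and m = 89 · 101 = 8989 (a product of primes ≡ 1 (mod 4)); a representation of m scales to one of n via (k·x)² + (k·y)² = k²(x² + y²). Each prime p ≡ 1 (mod 4) is itself a sum of two squares; find a² by testing p − a² for a perfect square:
  89: 89 − 1² = 88, 89 − 2² = 85, 89 − 3² = 80, 89 − 4² = 73, 89 − 5² = 64 = 8² ⇒ 89 = 5² + 8².
  101: 101 − 1² = 100 = 10² ⇒ 101 = 1² + 10².
  Combine using the Brahmagupta–Fibonacci identity (a² + b²)(c² + d²) = (ac − bd)² + (ad + bc)² = (ac + bd)² + (ad − bc)²:
  89 · 101 = 8989: from (5² + 8²)(1² + 10²), take (5·1 − 8·10, 5·10 + 8·1) = (5 − 80, 50 + 8) = (-75, 58); dropping signs (only squares matter) gives (75, 58); check 75² + 58² = 5625 + 3364 = 8989 ✓.
  Scale by k = 4: (4·75, 4·58) = (300, 232).
Step 4: Order so x ≤ y and verify: 232² + 300² = 53824 + 90000 = 143824 = n. ✓

n = 143824 = 232² + 300² (one valid representation with x ≤ y).


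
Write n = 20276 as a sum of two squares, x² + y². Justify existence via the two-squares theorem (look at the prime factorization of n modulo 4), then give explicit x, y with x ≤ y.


Step 1: Factor n = 20276 = 2^2 · 37 · 137.
Step 2: Check the mod-4 condition on each prime factor: 2 = 2 (special); 37 ≡ 1 (mod 4), exponent 1; 137 ≡ 1 (mod 4), exponent 1.
All primes ≡ 3 (mod 4) appear to even exponent (or don't appear), so by the two-squares theorem n IS expressible as a sum of two squares.
Step 3: Build a representation. Group n = k² · m with k = 2 and m = 37 · 137 = 5069 (a product of primes ≡ 1 (mod 4)); a representation of m scales to one of n via (k·x)² + (k·y)² = k²(x² + y²). Each prime p ≡ 1 (mod 4) is itself a sum of two squares; find a² by testing p − a² for a perfect square:
  37: 37 − 1² = 36 = 6² ⇒ 37 = 1² + 6².
  137: 137 − 1² = 136, 137 − 2² = 133, 137 − 3² = 128, 137 − 4² = 121 = 11² ⇒ 137 = 4² + 11².
  Combine using the Brahmagupta–Fibonacci identity (a² + b²)(c² + d²) = (ac − bd)² + (ad + bc)² = (ac + bd)² + (ad − bc)²:
  37 · 137 = 5069: from (1² + 6²)(4² + 11²), take (1·4 − 6·11, 1·11 + 6·4) = (4 − 66, 11 + 24) = (-62, 35); dropping signs (only squares matter) gives (62, 35); check 62² + 35² = 3844 + 1225 = 5069 ✓.
  Scale by k = 2: (2·62, 2·35) = (124, 70).
Step 4: Order so x ≤ y and verify: 70² + 124² = 4900 + 15376 = 20276 = n. ✓

n = 20276 = 70² + 124² (one valid representation with x ≤ y).


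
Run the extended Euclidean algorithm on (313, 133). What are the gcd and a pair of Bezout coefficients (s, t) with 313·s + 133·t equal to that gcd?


Euclidean algorithm on (313, 133) — divide until remainder is 0:
  313 = 2 · 133 + 47
  133 = 2 · 47 + 39
  47 = 1 · 39 + 8
  39 = 4 · 8 + 7
  8 = 1 · 7 + 1
  7 = 7 · 1 + 0
gcd(313, 133) = 1.
Track Bezout coefficients alongside the remainders: start with r₀ = 313 = a·1 + b·0 (s = 1, t = 0) and r₁ = 133 = a·0 + b·1 (s = 0, t = 1); each new remainder r_{k+1} = r_{k-1} − q_k·r_k inherits s_{k+1} = s_{k-1} − q_k·s_k, t_{k+1} = t_{k-1} − q_k·t_k, so r_k = a·s_k + b·t_k at every step:
  q = 2: r = 47, s = 1 − 2·0 = 1, t = 0 − 2·1 = -2  (check: 313·1 + 133·(-2) = 47)
  q = 2: r = 39, s = 0 − 2·1 = -2, t = 1 − 2·(-2) = 5  (check: 313·(-2) + 133·5 = 39)
  q = 1: r = 8, s = 1 − 1·(-2) = 3, t = -2 − 1·5 = -7  (check: 313·3 + 133·(-7) = 8)
  q = 4: r = 7, s = -2 − 4·3 = -14, t = 5 − 4·(-7) = 33  (check: 313·(-14) + 133·33 = 7)
  q = 1: r = 1, s = 3 − 1·(-14) = 17, t = -7 − 1·33 = -40  (check: 313·17 + 133·(-40) = 1)
The row with r = 1 (the gcd) gives the Bezout coefficients s = 17, t = -40.
Result: 313 · (17) + 133 · (-40) = 1.

gcd(313, 133) = 1; s = 17, t = -40 (check: 313·17 + 133·(-40) = 1).


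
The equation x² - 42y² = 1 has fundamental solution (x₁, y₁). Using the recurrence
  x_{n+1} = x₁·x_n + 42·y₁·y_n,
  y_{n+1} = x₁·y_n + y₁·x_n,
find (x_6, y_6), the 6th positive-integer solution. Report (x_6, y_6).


Step 1: Find the fundamental solution (x₁, y₁) of x² - 42y² = 1.
  Expand √42 as a continued fraction. a₀ = ⌊√42⌋ = 6; iterate m_{k+1} = d_k·a_k − m_k, d_{k+1} = (42 − m_{k+1}²)/d_k, a_{k+1} = ⌊(a₀ + m_{k+1})/d_{k+1}⌋ (starting m₀ = 0, d₀ = 1), with convergents p_k = a_k·p_{k-1} + p_{k-2}, q_k = a_k·q_{k-1} + q_{k-2} (p₋₁ = 1, q₋₁ = 0):
  k = 0: a₀ = 6; p₀/q₀ = 6/1; p₀² − 42·q₀² = 36 − 42 = -6.
  k = 1: m = 6, d = 6, a = ⌊(6 + 6)/6⌋ = 2; p/q = (2·6 + 1)/(2·1 + 0) = 13/2; p² − 42·q² = 169 − 168 = 1.
  The first convergent with p² − 42·q² = 1 gives the fundamental solution (x₁, y₁) = (13, 2).
Step 2: Apply the recurrence (x_{n+1}, y_{n+1}) = (x₁x_n + 42y₁y_n, x₁y_n + y₁x_n) repeatedly.
  From (x_1, y_1) = (13, 2): x_2 = 13·13 + 42·2·2 = 337; y_2 = 13·2 + 2·13 = 52.
  From (x_2, y_2) = (337, 52): x_3 = 13·337 + 42·2·52 = 8749; y_3 = 13·52 + 2·337 = 1350.
  From (x_3, y_3) = (8749, 1350): x_4 = 13·8749 + 42·2·1350 = 227137; y_4 = 13·1350 + 2·8749 = 35048.
  From (x_4, y_4) = (227137, 35048): x_5 = 13·227137 + 42·2·35048 = 5896813; y_5 = 13·35048 + 2·227137 = 909898.
  From (x_5, y_5) = (5896813, 909898): x_6 = 13·5896813 + 42·2·909898 = 153090001; y_6 = 13·909898 + 2·5896813 = 23622300.
Step 3: Verify x_6² - 42·y_6² = 23436548406180001 - 23436548406180000 = 1 (should be 1). ✓

(x_1, y_1) = (13, 2); (x_6, y_6) = (153090001, 23622300).


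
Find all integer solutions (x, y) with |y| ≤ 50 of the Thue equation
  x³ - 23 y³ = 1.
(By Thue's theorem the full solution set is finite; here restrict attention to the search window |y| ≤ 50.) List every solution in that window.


The equation is x³ - 23y³ = 1. For fixed y, x³ = 23·y³ + 1, so a solution requires the RHS to be a perfect cube.
Strategy: iterate y from -50 to 50, compute RHS = 23·y³ + 1, and check whether it is a (positive or negative) perfect cube.
Check small values of y:
  y = 0: RHS = 1 = (1)³ ⇒ x = 1 works.
  y = 1: RHS = 24 is not a perfect cube.
  y = -1: RHS = -22 is not a perfect cube.
  y = 2: RHS = 185 is not a perfect cube.
  y = -2: RHS = -183 is not a perfect cube.
  y = 3: RHS = 622 is not a perfect cube.
  y = -3: RHS = -620 is not a perfect cube.
Continuing the search up to |y| = 50 finds no further solutions beyond those listed.
Collected solutions: (1, 0).

Solutions (with |y| ≤ 50): (1, 0).


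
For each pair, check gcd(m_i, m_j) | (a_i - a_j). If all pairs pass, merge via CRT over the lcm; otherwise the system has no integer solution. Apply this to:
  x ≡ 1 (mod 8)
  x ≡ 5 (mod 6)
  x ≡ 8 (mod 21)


Moduli 8, 6, 21 are not pairwise coprime, so CRT works modulo lcm(m_i) when all pairwise compatibility conditions hold.
Pairwise compatibility: gcd(m_i, m_j) must divide a_i - a_j for every pair.
Merge one congruence at a time:
  Start: x ≡ 1 (mod 8).
  Combine with x ≡ 5 (mod 6): gcd(8, 6) = 2; 5 - 1 = 4, which IS divisible by 2, so compatible.
    Write x = 1 + 8·t and substitute into x ≡ 5 (mod 6): 8·t ≡ 5 − 1 = 4 (mod 6).
    Divide the congruence (and modulus) by g = 2: 4·t ≡ 2 (mod 3).
    Reduce coefficients mod 3: 1·t ≡ 2 (mod 3).
    So t ≡ 2 (mod 3).
    Then x = 1 + 8·2 = 17, valid modulo lcm(8, 6) = 24: x ≡ 17 (mod 24).
  Combine with x ≡ 8 (mod 21): gcd(24, 21) = 3; 8 - 17 = -9, which IS divisible by 3, so compatible.
    Write x = 17 + 24·t and substitute into x ≡ 8 (mod 21): 24·t ≡ 8 − 17 = -9 (mod 21).
    Divide the congruence (and modulus) by g = 3: 8·t ≡ -3 (mod 7).
    Reduce coefficients mod 7: 1·t ≡ 4 (mod 7).
    So t ≡ 4 (mod 7).
    Then x = 17 + 24·4 = 113, valid modulo lcm(24, 21) = 168: x ≡ 113 (mod 168).
Verify: 113 mod 8 = 1, 113 mod 6 = 5, 113 mod 21 = 8.

x ≡ 113 (mod 168).


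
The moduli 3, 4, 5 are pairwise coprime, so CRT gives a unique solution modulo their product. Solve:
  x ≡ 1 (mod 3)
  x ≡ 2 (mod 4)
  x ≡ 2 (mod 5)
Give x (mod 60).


Moduli 3, 4, 5 are pairwise coprime; by CRT there is a unique solution modulo M = 3 · 4 · 5 = 60.
Solve pairwise, accumulating the modulus:
  Start with x ≡ 1 (mod 3).
  Combine with x ≡ 2 (mod 4): since gcd(3, 4) = 1, we get a unique residue mod 12.
    Write x = 1 + 3·t and substitute into x ≡ 2 (mod 4): 3·t ≡ 2 − 1 = 1 (mod 4).
    The inverse of 3 mod 4 is 3 (since 3·3 = 9 = 2·4 + 1), so t ≡ 3·1 = 3 ≡ 3 (mod 4).
    Then x = 1 + 3·3 = 10, valid modulo lcm(3, 4) = 12: x ≡ 10 (mod 12).
  Combine with x ≡ 2 (mod 5): since gcd(12, 5) = 1, we get a unique residue mod 60.
    Write x = 10 + 12·t and substitute into x ≡ 2 (mod 5): 12·t ≡ 2 − 10 = -8 (mod 5).
    Reduce coefficients mod 5: 2·t ≡ 2 (mod 5).
    The inverse of 2 mod 5 is 3 (since 2·3 = 6 = 1·5 + 1), so t ≡ 3·2 = 6 ≡ 1 (mod 5).
    Then x = 10 + 12·1 = 22, valid modulo lcm(12, 5) = 60: x ≡ 22 (mod 60).
Verify: 22 mod 3 = 1 ✓, 22 mod 4 = 2 ✓, 22 mod 5 = 2 ✓.

x ≡ 22 (mod 60).


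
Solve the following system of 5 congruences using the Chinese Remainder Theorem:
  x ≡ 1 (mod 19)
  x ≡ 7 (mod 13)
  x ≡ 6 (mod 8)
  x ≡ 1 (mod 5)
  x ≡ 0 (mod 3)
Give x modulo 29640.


Product of moduli M = 19 · 13 · 8 · 5 · 3 = 29640.
Merge one congruence at a time:
  Start: x ≡ 1 (mod 19).
  Combine with x ≡ 7 (mod 13); new modulus lcm = 247.
    Write x = 1 + 19·t and substitute into x ≡ 7 (mod 13): 19·t ≡ 7 − 1 = 6 (mod 13).
    Reduce coefficients mod 13: 6·t ≡ 6 (mod 13).
    The inverse of 6 mod 13 is 11 (since 6·11 = 66 = 5·13 + 1), so t ≡ 11·6 = 66 ≡ 1 (mod 13).
    Then x = 1 + 19·1 = 20, valid modulo lcm(19, 13) = 247: x ≡ 20 (mod 247).
  Combine with x ≡ 6 (mod 8); new modulus lcm = 1976.
    Write x = 20 + 247·t and substitute into x ≡ 6 (mod 8): 247·t ≡ 6 − 20 = -14 (mod 8).
    Reduce coefficients mod 8: 7·t ≡ 2 (mod 8).
    The inverse of 7 mod 8 is 7 (since 7·7 = 49 = 6·8 + 1), so t ≡ 7·2 = 14 ≡ 6 (mod 8).
    Then x = 20 + 247·6 = 1502, valid modulo lcm(247, 8) = 1976: x ≡ 1502 (mod 1976).
  Combine with x ≡ 1 (mod 5); new modulus lcm = 9880.
    Write x = 1502 + 1976·t and substitute into x ≡ 1 (mod 5): 1976·t ≡ 1 − 1502 = -1501 (mod 5).
    Reduce coefficients mod 5: 1·t ≡ 4 (mod 5).
    So t ≡ 4 (mod 5).
    Then x = 1502 + 1976·4 = 9406, valid modulo lcm(1976, 5) = 9880: x ≡ 9406 (mod 9880).
  Combine with x ≡ 0 (mod 3); new modulus lcm = 29640.
    Write x = 9406 + 9880·t and substitute into x ≡ 0 (mod 3): 9880·t ≡ 0 − 9406 = -9406 (mod 3).
    Reduce coefficients mod 3: 1·t ≡ 2 (mod 3).
    So t ≡ 2 (mod 3).
    Then x = 9406 + 9880·2 = 29166, valid modulo lcm(9880, 3) = 29640: x ≡ 29166 (mod 29640).
Verify against each original: 29166 mod 19 = 1, 29166 mod 13 = 7, 29166 mod 8 = 6, 29166 mod 5 = 1, 29166 mod 3 = 0.

x ≡ 29166 (mod 29640).


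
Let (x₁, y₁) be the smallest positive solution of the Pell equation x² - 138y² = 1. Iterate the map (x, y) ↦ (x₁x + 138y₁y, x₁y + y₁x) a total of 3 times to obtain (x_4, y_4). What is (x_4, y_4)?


Step 1: Find the fundamental solution (x₁, y₁) of x² - 138y² = 1.
  Expand √138 as a continued fraction. a₀ = ⌊√138⌋ = 11; iterate m_{k+1} = d_k·a_k − m_k, d_{k+1} = (138 − m_{k+1}²)/d_k, a_{k+1} = ⌊(a₀ + m_{k+1})/d_{k+1}⌋ (starting m₀ = 0, d₀ = 1), with convergents p_k = a_k·p_{k-1} + p_{k-2}, q_k = a_k·q_{k-1} + q_{k-2} (p₋₁ = 1, q₋₁ = 0):
  k = 0: a₀ = 11; p₀/q₀ = 11/1; p₀² − 138·q₀² = 121 − 138 = -17.
  k = 1: m = 11, d = 17, a = ⌊(11 + 11)/17⌋ = 1; p/q = (1·11 + 1)/(1·1 + 0) = 12/1; p² − 138·q² = 144 − 138 = 6.
  k = 2: m = 6, d = 6, a = ⌊(11 + 6)/6⌋ = 2; p/q = (2·12 + 11)/(2·1 + 1) = 35/3; p² − 138·q² = 1225 − 1242 = -17.
  k = 3: m = 6, d = 17, a = ⌊(11 + 6)/17⌋ = 1; p/q = (1·35 + 12)/(1·3 + 1) = 47/4; p² − 138·q² = 2209 − 2208 = 1.
  The first convergent with p² − 138·q² = 1 gives the fundamental solution (x₁, y₁) = (47, 4).
Step 2: Apply the recurrence (x_{n+1}, y_{n+1}) = (x₁x_n + 138y₁y_n, x₁y_n + y₁x_n) repeatedly.
  From (x_1, y_1) = (47, 4): x_2 = 47·47 + 138·4·4 = 4417; y_2 = 47·4 + 4·47 = 376.
  From (x_2, y_2) = (4417, 376): x_3 = 47·4417 + 138·4·376 = 415151; y_3 = 47·376 + 4·4417 = 35340.
  From (x_3, y_3) = (415151, 35340): x_4 = 47·415151 + 138·4·35340 = 39019777; y_4 = 47·35340 + 4·415151 = 3321584.
Step 3: Verify x_4² - 138·y_4² = 1522542997129729 - 1522542997129728 = 1 (should be 1). ✓

(x_1, y_1) = (47, 4); (x_4, y_4) = (39019777, 3321584).


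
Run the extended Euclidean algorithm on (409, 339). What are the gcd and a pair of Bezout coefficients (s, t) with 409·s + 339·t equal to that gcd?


Euclidean algorithm on (409, 339) — divide until remainder is 0:
  409 = 1 · 339 + 70
  339 = 4 · 70 + 59
  70 = 1 · 59 + 11
  59 = 5 · 11 + 4
  11 = 2 · 4 + 3
  4 = 1 · 3 + 1
  3 = 3 · 1 + 0
gcd(409, 339) = 1.
Track Bezout coefficients alongside the remainders: start with r₀ = 409 = a·1 + b·0 (s = 1, t = 0) and r₁ = 339 = a·0 + b·1 (s = 0, t = 1); each new remainder r_{k+1} = r_{k-1} − q_k·r_k inherits s_{k+1} = s_{k-1} − q_k·s_k, t_{k+1} = t_{k-1} − q_k·t_k, so r_k = a·s_k + b·t_k at every step:
  q = 1: r = 70, s = 1 − 1·0 = 1, t = 0 − 1·1 = -1  (check: 409·1 + 339·(-1) = 70)
  q = 4: r = 59, s = 0 − 4·1 = -4, t = 1 − 4·(-1) = 5  (check: 409·(-4) + 339·5 = 59)
  q = 1: r = 11, s = 1 − 1·(-4) = 5, t = -1 − 1·5 = -6  (check: 409·5 + 339·(-6) = 11)
  q = 5: r = 4, s = -4 − 5·5 = -29, t = 5 − 5·(-6) = 35  (check: 409·(-29) + 339·35 = 4)
  q = 2: r = 3, s = 5 − 2·(-29) = 63, t = -6 − 2·35 = -76  (check: 409·63 + 339·(-76) = 3)
  q = 1: r = 1, s = -29 − 1·63 = -92, t = 35 − 1·(-76) = 111  (check: 409·(-92) + 339·111 = 1)
The row with r = 1 (the gcd) gives the Bezout coefficients s = -92, t = 111.
Result: 409 · (-92) + 339 · (111) = 1.

gcd(409, 339) = 1; s = -92, t = 111 (check: 409·(-92) + 339·111 = 1).


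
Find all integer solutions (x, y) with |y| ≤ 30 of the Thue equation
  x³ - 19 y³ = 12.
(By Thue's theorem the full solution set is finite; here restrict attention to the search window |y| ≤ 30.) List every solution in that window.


The equation is x³ - 19y³ = 12. For fixed y, x³ = 19·y³ + 12, so a solution requires the RHS to be a perfect cube.
Strategy: iterate y from -30 to 30, compute RHS = 19·y³ + 12, and check whether it is a (positive or negative) perfect cube.
Check small values of y:
  y = 0: RHS = 12 is not a perfect cube.
  y = 1: RHS = 31 is not a perfect cube.
  y = -1: RHS = -7 is not a perfect cube.
  y = 2: RHS = 164 is not a perfect cube.
  y = -2: RHS = -140 is not a perfect cube.
  y = 3: RHS = 525 is not a perfect cube.
  y = -3: RHS = -501 is not a perfect cube.
Continuing the search up to |y| = 30 finds no solutions either.
No (x, y) in the scanned range satisfies the equation.

No integer solutions with |y| ≤ 30.


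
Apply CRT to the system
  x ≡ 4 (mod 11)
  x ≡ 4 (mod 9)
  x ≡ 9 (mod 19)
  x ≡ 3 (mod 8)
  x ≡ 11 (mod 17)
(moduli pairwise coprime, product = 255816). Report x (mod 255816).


Product of moduli M = 11 · 9 · 19 · 8 · 17 = 255816.
Merge one congruence at a time:
  Start: x ≡ 4 (mod 11).
  Combine with x ≡ 4 (mod 9); new modulus lcm = 99.
    Write x = 4 + 11·t and substitute into x ≡ 4 (mod 9): 11·t ≡ 4 − 4 = 0 (mod 9).
    Reduce coefficients mod 9: 2·t ≡ 0 (mod 9).
    The inverse of 2 mod 9 is 5 (since 2·5 = 10 = 1·9 + 1), so t ≡ 5·0 = 0 ≡ 0 (mod 9).
    Then x = 4 + 11·0 = 4, valid modulo lcm(11, 9) = 99: x ≡ 4 (mod 99).
  Combine with x ≡ 9 (mod 19); new modulus lcm = 1881.
    Write x = 4 + 99·t and substitute into x ≡ 9 (mod 19): 99·t ≡ 9 − 4 = 5 (mod 19).
    Reduce coefficients mod 19: 4·t ≡ 5 (mod 19).
    The inverse of 4 mod 19 is 5 (since 4·5 = 20 = 1·19 + 1), so t ≡ 5·5 = 25 ≡ 6 (mod 19).
    Then x = 4 + 99·6 = 598, valid modulo lcm(99, 19) = 1881: x ≡ 598 (mod 1881).
  Combine with x ≡ 3 (mod 8); new modulus lcm = 15048.
    Write x = 598 + 1881·t and substitute into x ≡ 3 (mod 8): 1881·t ≡ 3 − 598 = -595 (mod 8).
    Reduce coefficients mod 8: 1·t ≡ 5 (mod 8).
    So t ≡ 5 (mod 8).
    Then x = 598 + 1881·5 = 10003, valid modulo lcm(1881, 8) = 15048: x ≡ 10003 (mod 15048).
  Combine with x ≡ 11 (mod 17); new modulus lcm = 255816.
    Write x = 10003 + 15048·t and substitute into x ≡ 11 (mod 17): 15048·t ≡ 11 − 10003 = -9992 (mod 17).
    Reduce coefficients mod 17: 3·t ≡ 4 (mod 17).
    The inverse of 3 mod 17 is 6 (since 3·6 = 18 = 1·17 + 1), so t ≡ 6·4 = 24 ≡ 7 (mod 17).
    Then x = 10003 + 15048·7 = 115339, valid modulo lcm(15048, 17) = 255816: x ≡ 115339 (mod 255816).
Verify against each original: 115339 mod 11 = 4, 115339 mod 9 = 4, 115339 mod 19 = 9, 115339 mod 8 = 3, 115339 mod 17 = 11.

x ≡ 115339 (mod 255816).


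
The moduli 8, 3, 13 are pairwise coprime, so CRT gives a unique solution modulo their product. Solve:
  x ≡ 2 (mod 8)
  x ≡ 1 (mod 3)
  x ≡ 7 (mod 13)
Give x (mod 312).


Moduli 8, 3, 13 are pairwise coprime; by CRT there is a unique solution modulo M = 8 · 3 · 13 = 312.
Solve pairwise, accumulating the modulus:
  Start with x ≡ 2 (mod 8).
  Combine with x ≡ 1 (mod 3): since gcd(8, 3) = 1, we get a unique residue mod 24.
    Write x = 2 + 8·t and substitute into x ≡ 1 (mod 3): 8·t ≡ 1 − 2 = -1 (mod 3).
    Reduce coefficients mod 3: 2·t ≡ 2 (mod 3).
    The inverse of 2 mod 3 is 2 (since 2·2 = 4 = 1·3 + 1), so t ≡ 2·2 = 4 ≡ 1 (mod 3).
    Then x = 2 + 8·1 = 10, valid modulo lcm(8, 3) = 24: x ≡ 10 (mod 24).
  Combine with x ≡ 7 (mod 13): since gcd(24, 13) = 1, we get a unique residue mod 312.
    Write x = 10 + 24·t and substitute into x ≡ 7 (mod 13): 24·t ≡ 7 − 10 = -3 (mod 13).
    Reduce coefficients mod 13: 11·t ≡ 10 (mod 13).
    The inverse of 11 mod 13 is 6 (since 11·6 = 66 = 5·13 + 1), so t ≡ 6·10 = 60 ≡ 8 (mod 13).
    Then x = 10 + 24·8 = 202, valid modulo lcm(24, 13) = 312: x ≡ 202 (mod 312).
Verify: 202 mod 8 = 2 ✓, 202 mod 3 = 1 ✓, 202 mod 13 = 7 ✓.

x ≡ 202 (mod 312).


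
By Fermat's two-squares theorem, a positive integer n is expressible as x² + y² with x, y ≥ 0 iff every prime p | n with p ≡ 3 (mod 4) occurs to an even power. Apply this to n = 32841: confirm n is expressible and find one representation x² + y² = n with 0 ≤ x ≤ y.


Step 1: Factor n = 32841 = 3^2 · 41 · 89.
Step 2: Check the mod-4 condition on each prime factor: 3 ≡ 3 (mod 4), exponent 2 (must be even); 41 ≡ 1 (mod 4), exponent 1; 89 ≡ 1 (mod 4), exponent 1.
All primes ≡ 3 (mod 4) appear to even exponent (or don't appear), so by the two-squares theorem n IS expressible as a sum of two squares.
Step 3: Build a representation. Group n = k² · m with k = 3 and m = 41 · 89 = 3649 (a product of primes ≡ 1 (mod 4)); a representation of m scales to one of n via (k·x)² + (k·y)² = k²(x² + y²). Each prime p ≡ 1 (mod 4) is itself a sum of two squares; find a² by testing p − a² for a perfect square:
  41: 41 − 1² = 40, 41 − 2² = 37, 41 − 3² = 32, 41 − 4² = 25 = 5² ⇒ 41 = 4² + 5².
  89: 89 − 1² = 88, 89 − 2² = 85, 89 − 3² = 80, 89 − 4² = 73, 89 − 5² = 64 = 8² ⇒ 89 = 5² + 8².
  Combine using the Brahmagupta–Fibonacci identity (a² + b²)(c² + d²) = (ac − bd)² + (ad + bc)² = (ac + bd)² + (ad − bc)²:
  41 · 89 = 3649: from (4² + 5²)(5² + 8²), take (4·5 − 5·8, 4·8 + 5·5) = (20 − 40, 32 + 25) = (-20, 57); dropping signs (only squares matter) gives (20, 57); check 20² + 57² = 400 + 3249 = 3649 ✓.
  Scale by k = 3: (3·20, 3·57) = (60, 171).
Step 4: Order so x ≤ y and verify: 60² + 171² = 3600 + 29241 = 32841 = n. ✓

n = 32841 = 60² + 171² (one valid representation with x ≤ y).


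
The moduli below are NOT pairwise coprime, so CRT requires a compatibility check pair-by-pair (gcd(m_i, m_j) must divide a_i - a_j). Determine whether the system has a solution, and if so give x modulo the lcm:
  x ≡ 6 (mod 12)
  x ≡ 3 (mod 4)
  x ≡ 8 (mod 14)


Moduli 12, 4, 14 are not pairwise coprime, so CRT works modulo lcm(m_i) when all pairwise compatibility conditions hold.
Pairwise compatibility: gcd(m_i, m_j) must divide a_i - a_j for every pair.
Merge one congruence at a time:
  Start: x ≡ 6 (mod 12).
  Combine with x ≡ 3 (mod 4): gcd(12, 4) = 4, and 3 - 6 = -3 is NOT divisible by 4.
    ⇒ system is inconsistent (no integer solution).

No solution (the system is inconsistent).


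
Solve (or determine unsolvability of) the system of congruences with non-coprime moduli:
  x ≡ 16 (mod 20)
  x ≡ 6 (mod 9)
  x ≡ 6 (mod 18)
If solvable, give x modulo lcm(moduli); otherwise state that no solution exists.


Moduli 20, 9, 18 are not pairwise coprime, so CRT works modulo lcm(m_i) when all pairwise compatibility conditions hold.
Pairwise compatibility: gcd(m_i, m_j) must divide a_i - a_j for every pair.
Merge one congruence at a time:
  Start: x ≡ 16 (mod 20).
  Combine with x ≡ 6 (mod 9): gcd(20, 9) = 1; 6 - 16 = -10, which IS divisible by 1, so compatible.
    Write x = 16 + 20·t and substitute into x ≡ 6 (mod 9): 20·t ≡ 6 − 16 = -10 (mod 9).
    Reduce coefficients mod 9: 2·t ≡ 8 (mod 9).
    The inverse of 2 mod 9 is 5 (since 2·5 = 10 = 1·9 + 1), so t ≡ 5·8 = 40 ≡ 4 (mod 9).
    Then x = 16 + 20·4 = 96, valid modulo lcm(20, 9) = 180: x ≡ 96 (mod 180).
  Combine with x ≡ 6 (mod 18): gcd(180, 18) = 18; 6 - 96 = -90, which IS divisible by 18, so compatible.
    Write x = 96 + 180·t and substitute into x ≡ 6 (mod 18): 180·t ≡ 6 − 96 = -90 (mod 18).
    Divide the congruence (and modulus) by g = 18: 10·t ≡ -5 (mod 1).
    Modulo 1 every t works; take t = 0.
    Then x = 96 + 180·0 = 96, valid modulo lcm(180, 18) = 180: x ≡ 96 (mod 180).
Verify: 96 mod 20 = 16, 96 mod 9 = 6, 96 mod 18 = 6.

x ≡ 96 (mod 180).


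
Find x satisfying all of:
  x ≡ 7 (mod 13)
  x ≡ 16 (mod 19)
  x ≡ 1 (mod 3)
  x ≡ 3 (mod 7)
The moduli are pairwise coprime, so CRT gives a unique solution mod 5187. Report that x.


Product of moduli M = 13 · 19 · 3 · 7 = 5187.
Merge one congruence at a time:
  Start: x ≡ 7 (mod 13).
  Combine with x ≡ 16 (mod 19); new modulus lcm = 247.
    Write x = 7 + 13·t and substitute into x ≡ 16 (mod 19): 13·t ≡ 16 − 7 = 9 (mod 19).
    The inverse of 13 mod 19 is 3 (since 13·3 = 39 = 2·19 + 1), so t ≡ 3·9 = 27 ≡ 8 (mod 19).
    Then x = 7 + 13·8 = 111, valid modulo lcm(13, 19) = 247: x ≡ 111 (mod 247).
  Combine with x ≡ 1 (mod 3); new modulus lcm = 741.
    Write x = 111 + 247·t and substitute into x ≡ 1 (mod 3): 247·t ≡ 1 − 111 = -110 (mod 3).
    Reduce coefficients mod 3: 1·t ≡ 1 (mod 3).
    So t ≡ 1 (mod 3).
    Then x = 111 + 247·1 = 358, valid modulo lcm(247, 3) = 741: x ≡ 358 (mod 741).
  Combine with x ≡ 3 (mod 7); new modulus lcm = 5187.
    Write x = 358 + 741·t and substitute into x ≡ 3 (mod 7): 741·t ≡ 3 − 358 = -355 (mod 7).
    Reduce coefficients mod 7: 6·t ≡ 2 (mod 7).
    The inverse of 6 mod 7 is 6 (since 6·6 = 36 = 5·7 + 1), so t ≡ 6·2 = 12 ≡ 5 (mod 7).
    Then x = 358 + 741·5 = 4063, valid modulo lcm(741, 7) = 5187: x ≡ 4063 (mod 5187).
Verify against each original: 4063 mod 13 = 7, 4063 mod 19 = 16, 4063 mod 3 = 1, 4063 mod 7 = 3.

x ≡ 4063 (mod 5187).
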